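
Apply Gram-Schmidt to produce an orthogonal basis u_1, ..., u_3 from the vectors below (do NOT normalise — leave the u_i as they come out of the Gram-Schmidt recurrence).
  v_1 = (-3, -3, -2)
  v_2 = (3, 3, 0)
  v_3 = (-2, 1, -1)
Orthogonal basis:
  u_1 = (-3, -3, -2)
  u_2 = (6/11, 6/11, -18/11)
  u_3 = (-3/2, 3/2, 0)

Apply the Gram-Schmidt recurrence
  u_1 = v_1
  u_i = v_i − Σ_{j<i} ((v_i · u_j) / (u_j · u_j)) · u_j.

Step by step this gives:
  u_1 = (-3, -3, -2)
  u_2 = (6/11, 6/11, -18/11)
  u_3 = (-3/2, 3/2, 0)

Orthogonality check:
  u_2 · u_1 = 0 (should be 0)
  u_3 · u_1 = 0 (should be 0)
  u_3 · u_2 = 0 (should be 0)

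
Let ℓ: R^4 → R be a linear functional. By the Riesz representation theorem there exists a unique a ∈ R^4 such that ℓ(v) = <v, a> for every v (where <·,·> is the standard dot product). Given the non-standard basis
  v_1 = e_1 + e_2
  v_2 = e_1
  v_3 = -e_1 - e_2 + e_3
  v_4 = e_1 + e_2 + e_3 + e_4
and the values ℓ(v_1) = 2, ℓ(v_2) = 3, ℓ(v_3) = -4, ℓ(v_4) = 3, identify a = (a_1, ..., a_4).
a = (3, -1, -2, 3)

Write a = (a_1, ..., a_4) in the standard basis. For each basis vector v_i, ℓ(v_i) = <v_i, a> is a linear equation in the a_j's. Collect the n equations into a matrix system V a = ℓ, where row i of V is v_i (expressed in the standard basis). Since V is invertible (lower-triangular with 1s on the diagonal, up to permutation), solve by back-substitution:
  V =
[[1, 1, 0, 0],
 [1, 0, 0, 0],
 [-1, -1, 1, 0],
 [1, 1, 1, 1]]
  V a = (2, 3, -4, 3)
Solving gives a = (3, -1, -2, 3).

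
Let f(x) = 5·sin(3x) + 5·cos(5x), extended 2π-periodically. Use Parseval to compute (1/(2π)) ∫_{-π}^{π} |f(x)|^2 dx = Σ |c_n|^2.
Σ |c_n|^2 = 25

Expand |f|^2 and use orthogonality of {sin(nx), cos(mx)} on [-π, π]:
  ∫_{-π}^{π} sin(nx)^2 dx = π, ∫ cos(mx)^2 dx = π, and cross terms integrate to 0.
So ∫_{-π}^{π} f(x)^2 dx = 5^2 · π + 5^2 · π = (25 + 25)π.
Divide by 2π: (25 + 25)/2 = 25.
By Parseval, this equals Σ |c_n|^2.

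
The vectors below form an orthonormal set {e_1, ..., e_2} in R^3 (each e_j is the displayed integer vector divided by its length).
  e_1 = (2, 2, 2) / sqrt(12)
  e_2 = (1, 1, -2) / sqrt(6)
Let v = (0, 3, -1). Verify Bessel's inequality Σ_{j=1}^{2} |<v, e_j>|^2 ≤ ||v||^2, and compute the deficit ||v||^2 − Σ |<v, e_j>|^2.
Σ |<v, e_j>|^2 = 11/2; ||v||^2 = 10; deficit = 9/2

Write each e_j = u_j / sqrt(<u_j, u_j>) where u_j is the displayed integer vector. Then <v, e_j> = <v, u_j> / sqrt(<u_j, u_j>), so |<v, e_j>|^2 = <v, u_j>^2 / <u_j, u_j>.
Coefficients: <v, e_1> = 4/sqrt(12), <v, e_2> = 5/sqrt(6).
Square and sum: Σ |<v, e_j>|^2 = 11/2.
Compute ||v||^2 = v·v = 10.
Deficit = 10 − 11/2 = 9/2 ≥ 0, confirming Bessel's inequality. (The deficit equals ||v − Σ <v,e_j> e_j||^2, the squared distance from v to span{e_j}.)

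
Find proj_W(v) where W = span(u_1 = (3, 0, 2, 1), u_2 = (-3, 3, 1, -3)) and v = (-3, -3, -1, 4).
proj_W(v) = (-111/146, -189/73, -226/73, 215/146)

Set up U = [u_1 | ... | u_2] ∈ R^(4×2). The projector onto W = col(U) is P = U (U^T U)^(-1) U^T.
Compute U^T U =
  [14, -10]
  [-10, 28],
and U^T v = (-7, -13).
Solve U^T U · c = U^T v for the coefficients: c = (-163/146, -63/73). The projection is proj_W(v) = U c.
Check: (v - proj_W(v)) · u_1 = 0  (should be 0).
Check: (v - proj_W(v)) · u_2 = 0  (should be 0).
Result: proj_W(v) = (-111/146, -189/73, -226/73, 215/146).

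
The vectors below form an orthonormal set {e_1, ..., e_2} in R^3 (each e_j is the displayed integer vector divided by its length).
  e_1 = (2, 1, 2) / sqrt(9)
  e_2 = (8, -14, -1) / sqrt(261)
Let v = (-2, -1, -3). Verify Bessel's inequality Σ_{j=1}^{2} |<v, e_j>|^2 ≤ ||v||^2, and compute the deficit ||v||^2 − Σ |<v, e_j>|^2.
Σ |<v, e_j>|^2 = 390/29; ||v||^2 = 14; deficit = 16/29

Write each e_j = u_j / sqrt(<u_j, u_j>) where u_j is the displayed integer vector. Then <v, e_j> = <v, u_j> / sqrt(<u_j, u_j>), so |<v, e_j>|^2 = <v, u_j>^2 / <u_j, u_j>.
Coefficients: <v, e_1> = -11/sqrt(9), <v, e_2> = 1/sqrt(261).
Square and sum: Σ |<v, e_j>|^2 = 390/29.
Compute ||v||^2 = v·v = 14.
Deficit = 14 − 390/29 = 16/29 ≥ 0, confirming Bessel's inequality. (The deficit equals ||v − Σ <v,e_j> e_j||^2, the squared distance from v to span{e_j}.)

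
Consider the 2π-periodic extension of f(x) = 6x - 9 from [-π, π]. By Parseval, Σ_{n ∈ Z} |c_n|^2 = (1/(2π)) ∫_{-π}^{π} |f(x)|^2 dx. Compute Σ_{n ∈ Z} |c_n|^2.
Σ |c_n|^2 = 12π^2 + 81

Expand and integrate term by term over [-π, π]:
  ∫ (6x)^2 dx = 36·(2π^3/3); ∫ 2·6·(-9)·x dx = 0 (odd integrand); ∫ (-9)^2 dx = 81·2π.
So (1/(2π)) ∫_{-π}^{π} (6x - 9)^2 dx = 36π^2/3 + 81 = 12π^2 + 81.
Parseval ⇒ Σ |c_n|^2 = 12π^2 + 81.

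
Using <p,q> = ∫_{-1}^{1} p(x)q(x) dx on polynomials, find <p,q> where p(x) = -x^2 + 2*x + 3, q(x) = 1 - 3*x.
<p,q> = 4/3

Expand the product: p(x)·q(x) = 3*x^3 - 7*x^2 - 7*x + 3.
∫_{-1}^{1} of each monomial x^k gives [2/(k+1) if k even, 0 if k odd]. Integrating term-by-term (or equivalently evaluating the antiderivative F(x) = 3*x^4/4 - 7*x^3/3 - 7*x^2/2 + 3*x at the endpoints):
  F(1) − F(−1) = -25/12 − (-41/12) = 4/3.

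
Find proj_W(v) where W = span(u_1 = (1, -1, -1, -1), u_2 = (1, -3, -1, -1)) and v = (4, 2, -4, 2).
proj_W(v) = (2, 2, -2, -2)

Set up U = [u_1 | ... | u_2] ∈ R^(4×2). The projector onto W = col(U) is P = U (U^T U)^(-1) U^T.
Compute U^T U =
  [4, 6]
  [6, 12],
and U^T v = (4, 0).
Solve U^T U · c = U^T v for the coefficients: c = (4, -2). The projection is proj_W(v) = U c.
Check: (v - proj_W(v)) · u_1 = 0  (should be 0).
Check: (v - proj_W(v)) · u_2 = 0  (should be 0).
Result: proj_W(v) = (2, 2, -2, -2).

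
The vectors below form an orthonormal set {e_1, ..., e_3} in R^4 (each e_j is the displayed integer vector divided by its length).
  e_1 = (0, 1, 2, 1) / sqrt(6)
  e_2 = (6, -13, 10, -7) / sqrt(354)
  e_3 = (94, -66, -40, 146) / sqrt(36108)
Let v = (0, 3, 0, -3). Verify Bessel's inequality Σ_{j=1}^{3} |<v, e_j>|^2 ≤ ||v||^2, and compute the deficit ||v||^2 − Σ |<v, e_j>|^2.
Σ |<v, e_j>|^2 = 206/17; ||v||^2 = 18; deficit = 100/17

Write each e_j = u_j / sqrt(<u_j, u_j>) where u_j is the displayed integer vector. Then <v, e_j> = <v, u_j> / sqrt(<u_j, u_j>), so |<v, e_j>|^2 = <v, u_j>^2 / <u_j, u_j>.
Coefficients: <v, e_1> = 0/sqrt(6), <v, e_2> = -18/sqrt(354), <v, e_3> = -636/sqrt(36108).
Square and sum: Σ |<v, e_j>|^2 = 206/17.
Compute ||v||^2 = v·v = 18.
Deficit = 18 − 206/17 = 100/17 ≥ 0, confirming Bessel's inequality. (The deficit equals ||v − Σ <v,e_j> e_j||^2, the squared distance from v to span{e_j}.)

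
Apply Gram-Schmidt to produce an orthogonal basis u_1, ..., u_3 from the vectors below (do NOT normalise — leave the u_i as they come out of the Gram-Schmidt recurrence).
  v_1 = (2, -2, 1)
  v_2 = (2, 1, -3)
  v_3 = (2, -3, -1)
Orthogonal basis:
  u_1 = (2, -2, 1)
  u_2 = (20/9, 7/9, -26/9)
  u_3 = (-4/5, -32/25, -24/25)

Apply the Gram-Schmidt recurrence
  u_1 = v_1
  u_i = v_i − Σ_{j<i} ((v_i · u_j) / (u_j · u_j)) · u_j.

Step by step this gives:
  u_1 = (2, -2, 1)
  u_2 = (20/9, 7/9, -26/9)
  u_3 = (-4/5, -32/25, -24/25)

Orthogonality check:
  u_2 · u_1 = 0 (should be 0)
  u_3 · u_1 = 0 (should be 0)
  u_3 · u_2 = 0 (should be 0)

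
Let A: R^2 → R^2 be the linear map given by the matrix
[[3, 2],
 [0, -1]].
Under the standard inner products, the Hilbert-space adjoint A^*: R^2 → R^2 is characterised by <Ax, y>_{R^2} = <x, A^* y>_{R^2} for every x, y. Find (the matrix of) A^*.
A^* = A^T =
[[3, 0],
 [2, -1]]

For real matrices with standard dot products, the defining identity <Ax, y> = <x, A^* y> gives (Ax)^T y = x^T (A^*) y, i.e. x^T A^T y = x^T (A^*) y. Since this holds for all x, y, we must have A^* = A^T. Therefore
A^* =
[[3, 0],
 [2, -1]].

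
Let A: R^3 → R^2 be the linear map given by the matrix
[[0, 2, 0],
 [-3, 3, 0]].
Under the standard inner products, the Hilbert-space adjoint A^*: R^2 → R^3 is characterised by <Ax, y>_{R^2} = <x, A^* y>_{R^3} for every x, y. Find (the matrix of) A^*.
A^* = A^T =
[[0, -3],
 [2, 3],
 [0, 0]]

For real matrices with standard dot products, the defining identity <Ax, y> = <x, A^* y> gives (Ax)^T y = x^T (A^*) y, i.e. x^T A^T y = x^T (A^*) y. Since this holds for all x, y, we must have A^* = A^T. Therefore
A^* =
[[0, -3],
 [2, 3],
 [0, 0]].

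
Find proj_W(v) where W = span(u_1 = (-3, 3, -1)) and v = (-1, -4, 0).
proj_W(v) = (27/19, -27/19, 9/19)

Set up U = [u_1 | ... | u_1] ∈ R^(3×1). The projector onto W = col(U) is P = U (U^T U)^(-1) U^T.
Compute U^T U =
  [19],
and U^T v = (-9).
Solve U^T U · c = U^T v for the coefficients: c = (-9/19). The projection is proj_W(v) = U c.
Check: (v - proj_W(v)) · u_1 = 0  (should be 0).
Result: proj_W(v) = (27/19, -27/19, 9/19).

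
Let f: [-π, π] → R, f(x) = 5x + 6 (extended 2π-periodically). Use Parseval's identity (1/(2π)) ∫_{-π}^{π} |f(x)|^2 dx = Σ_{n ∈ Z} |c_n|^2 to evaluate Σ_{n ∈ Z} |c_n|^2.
Σ |c_n|^2 = 25π^2/3 + 36

Expand and integrate term by term over [-π, π]:
  ∫ (5x)^2 dx = 25·(2π^3/3); ∫ 2·5·(6)·x dx = 0 (odd integrand); ∫ 6^2 dx = 36·2π.
So (1/(2π)) ∫_{-π}^{π} (5x + 6)^2 dx = 25π^2/3 + 36 = 25π^2/3 + 36.
Parseval ⇒ Σ |c_n|^2 = 25π^2/3 + 36.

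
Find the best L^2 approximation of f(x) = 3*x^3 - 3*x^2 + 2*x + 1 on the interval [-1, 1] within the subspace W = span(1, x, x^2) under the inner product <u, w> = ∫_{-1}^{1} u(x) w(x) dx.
g(x) = -3*x^2 + 19*x/5 + 1

The best approximation g ∈ W is the orthogonal projection of f onto W. Writing g = a_0 + a_1 x + a_2 x^2, the coefficients solve the normal equations G · a = b where
  G_{ij} = <φ_i, φ_j> and b_i = <f, φ_i>, with φ_0 = 1, φ_1 = x, φ_2 = x^2.
G =
  [2, 0, 2/3]
  [0, 2/3, 0]
  [2/3, 0, 2/5],
b = (0, 38/15, -8/15).
Solving gives a_0 = 1, a_1 = 19/5, a_2 = -3, so
  g(x) = -3*x^2 + 19*x/5 + 1.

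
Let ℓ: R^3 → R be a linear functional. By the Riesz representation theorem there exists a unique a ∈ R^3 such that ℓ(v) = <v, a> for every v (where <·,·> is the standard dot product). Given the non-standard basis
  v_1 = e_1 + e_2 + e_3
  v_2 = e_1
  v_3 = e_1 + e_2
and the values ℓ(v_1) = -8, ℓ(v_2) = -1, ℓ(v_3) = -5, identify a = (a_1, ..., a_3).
a = (-1, -4, -3)

Write a = (a_1, ..., a_3) in the standard basis. For each basis vector v_i, ℓ(v_i) = <v_i, a> is a linear equation in the a_j's. Collect the n equations into a matrix system V a = ℓ, where row i of V is v_i (expressed in the standard basis). Since V is invertible (lower-triangular with 1s on the diagonal, up to permutation), solve by back-substitution:
  V =
[[1, 1, 1],
 [1, 0, 0],
 [1, 1, 0]]
  V a = (-8, -1, -5)
Solving gives a = (-1, -4, -3).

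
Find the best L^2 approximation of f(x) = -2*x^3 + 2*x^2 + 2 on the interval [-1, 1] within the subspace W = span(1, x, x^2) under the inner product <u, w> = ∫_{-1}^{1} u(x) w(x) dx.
g(x) = 2*x^2 - 6*x/5 + 2

The best approximation g ∈ W is the orthogonal projection of f onto W. Writing g = a_0 + a_1 x + a_2 x^2, the coefficients solve the normal equations G · a = b where
  G_{ij} = <φ_i, φ_j> and b_i = <f, φ_i>, with φ_0 = 1, φ_1 = x, φ_2 = x^2.
G =
  [2, 0, 2/3]
  [0, 2/3, 0]
  [2/3, 0, 2/5],
b = (16/3, -4/5, 32/15).
Solving gives a_0 = 2, a_1 = -6/5, a_2 = 2, so
  g(x) = 2*x^2 - 6*x/5 + 2.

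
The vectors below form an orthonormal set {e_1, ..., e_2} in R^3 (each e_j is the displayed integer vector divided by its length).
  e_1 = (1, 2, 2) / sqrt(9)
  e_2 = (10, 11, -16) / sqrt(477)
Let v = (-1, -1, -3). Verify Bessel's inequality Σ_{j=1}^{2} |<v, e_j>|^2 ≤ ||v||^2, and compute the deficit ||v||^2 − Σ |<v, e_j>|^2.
Σ |<v, e_j>|^2 = 558/53; ||v||^2 = 11; deficit = 25/53

Write each e_j = u_j / sqrt(<u_j, u_j>) where u_j is the displayed integer vector. Then <v, e_j> = <v, u_j> / sqrt(<u_j, u_j>), so |<v, e_j>|^2 = <v, u_j>^2 / <u_j, u_j>.
Coefficients: <v, e_1> = -9/sqrt(9), <v, e_2> = 27/sqrt(477).
Square and sum: Σ |<v, e_j>|^2 = 558/53.
Compute ||v||^2 = v·v = 11.
Deficit = 11 − 558/53 = 25/53 ≥ 0, confirming Bessel's inequality. (The deficit equals ||v − Σ <v,e_j> e_j||^2, the squared distance from v to span{e_j}.)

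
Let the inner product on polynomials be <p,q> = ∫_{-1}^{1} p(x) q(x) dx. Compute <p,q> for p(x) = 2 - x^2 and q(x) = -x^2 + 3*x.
<p,q> = -14/15

Expand the product: p(x)·q(x) = x^4 - 3*x^3 - 2*x^2 + 6*x.
∫_{-1}^{1} of each monomial x^k gives [2/(k+1) if k even, 0 if k odd]. Integrating term-by-term (or equivalently evaluating the antiderivative F(x) = x^5/5 - 3*x^4/4 - 2*x^3/3 + 3*x^2 at the endpoints):
  F(1) − F(−1) = 107/60 − (163/60) = -14/15.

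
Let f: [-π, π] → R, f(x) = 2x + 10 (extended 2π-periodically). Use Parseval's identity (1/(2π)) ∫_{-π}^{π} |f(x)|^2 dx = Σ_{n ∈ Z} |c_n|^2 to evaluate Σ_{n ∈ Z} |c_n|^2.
Σ |c_n|^2 = 4π^2/3 + 100

Expand and integrate term by term over [-π, π]:
  ∫ (2x)^2 dx = 4·(2π^3/3); ∫ 2·2·(10)·x dx = 0 (odd integrand); ∫ 10^2 dx = 100·2π.
So (1/(2π)) ∫_{-π}^{π} (2x + 10)^2 dx = 4π^2/3 + 100 = 4π^2/3 + 100.
Parseval ⇒ Σ |c_n|^2 = 4π^2/3 + 100.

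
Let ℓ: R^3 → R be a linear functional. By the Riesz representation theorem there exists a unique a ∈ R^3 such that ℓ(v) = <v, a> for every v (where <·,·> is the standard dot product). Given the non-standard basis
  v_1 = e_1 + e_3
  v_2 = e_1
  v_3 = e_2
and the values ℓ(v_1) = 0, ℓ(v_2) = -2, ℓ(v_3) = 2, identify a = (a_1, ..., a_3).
a = (-2, 2, 2)

Write a = (a_1, ..., a_3) in the standard basis. For each basis vector v_i, ℓ(v_i) = <v_i, a> is a linear equation in the a_j's. Collect the n equations into a matrix system V a = ℓ, where row i of V is v_i (expressed in the standard basis). Since V is invertible (lower-triangular with 1s on the diagonal, up to permutation), solve by back-substitution:
  V =
[[1, 0, 1],
 [1, 0, 0],
 [0, 1, 0]]
  V a = (0, -2, 2)
Solving gives a = (-2, 2, 2).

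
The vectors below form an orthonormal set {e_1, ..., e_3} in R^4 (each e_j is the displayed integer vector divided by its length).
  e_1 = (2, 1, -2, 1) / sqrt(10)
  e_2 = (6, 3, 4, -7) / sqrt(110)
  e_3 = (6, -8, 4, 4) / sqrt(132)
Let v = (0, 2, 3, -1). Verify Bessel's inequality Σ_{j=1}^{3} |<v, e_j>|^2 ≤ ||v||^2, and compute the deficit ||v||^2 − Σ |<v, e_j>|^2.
Σ |<v, e_j>|^2 = 26/3; ||v||^2 = 14; deficit = 16/3

Write each e_j = u_j / sqrt(<u_j, u_j>) where u_j is the displayed integer vector. Then <v, e_j> = <v, u_j> / sqrt(<u_j, u_j>), so |<v, e_j>|^2 = <v, u_j>^2 / <u_j, u_j>.
Coefficients: <v, e_1> = -5/sqrt(10), <v, e_2> = 25/sqrt(110), <v, e_3> = -8/sqrt(132).
Square and sum: Σ |<v, e_j>|^2 = 26/3.
Compute ||v||^2 = v·v = 14.
Deficit = 14 − 26/3 = 16/3 ≥ 0, confirming Bessel's inequality. (The deficit equals ||v − Σ <v,e_j> e_j||^2, the squared distance from v to span{e_j}.)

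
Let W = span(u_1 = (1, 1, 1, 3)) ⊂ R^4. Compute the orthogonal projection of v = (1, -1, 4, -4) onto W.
proj_W(v) = (-2/3, -2/3, -2/3, -2)

Set up U = [u_1 | ... | u_1] ∈ R^(4×1). The projector onto W = col(U) is P = U (U^T U)^(-1) U^T.
Compute U^T U =
  [12],
and U^T v = (-8).
Solve U^T U · c = U^T v for the coefficients: c = (-2/3). The projection is proj_W(v) = U c.
Check: (v - proj_W(v)) · u_1 = 0  (should be 0).
Result: proj_W(v) = (-2/3, -2/3, -2/3, -2).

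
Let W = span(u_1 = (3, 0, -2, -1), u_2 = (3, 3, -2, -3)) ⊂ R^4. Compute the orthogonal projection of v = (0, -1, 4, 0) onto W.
proj_W(v) = (-147/89, -39/89, 98/89, 75/89)

Set up U = [u_1 | ... | u_2] ∈ R^(4×2). The projector onto W = col(U) is P = U (U^T U)^(-1) U^T.
Compute U^T U =
  [14, 16]
  [16, 31],
and U^T v = (-8, -11).
Solve U^T U · c = U^T v for the coefficients: c = (-36/89, -13/89). The projection is proj_W(v) = U c.
Check: (v - proj_W(v)) · u_1 = 0  (should be 0).
Check: (v - proj_W(v)) · u_2 = 0  (should be 0).
Result: proj_W(v) = (-147/89, -39/89, 98/89, 75/89).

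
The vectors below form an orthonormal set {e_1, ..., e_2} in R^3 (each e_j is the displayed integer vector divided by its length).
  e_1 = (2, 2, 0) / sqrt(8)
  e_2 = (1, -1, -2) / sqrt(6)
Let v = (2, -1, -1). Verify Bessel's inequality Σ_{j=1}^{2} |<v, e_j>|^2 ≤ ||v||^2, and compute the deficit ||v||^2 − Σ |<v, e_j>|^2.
Σ |<v, e_j>|^2 = 14/3; ||v||^2 = 6; deficit = 4/3

Write each e_j = u_j / sqrt(<u_j, u_j>) where u_j is the displayed integer vector. Then <v, e_j> = <v, u_j> / sqrt(<u_j, u_j>), so |<v, e_j>|^2 = <v, u_j>^2 / <u_j, u_j>.
Coefficients: <v, e_1> = 2/sqrt(8), <v, e_2> = 5/sqrt(6).
Square and sum: Σ |<v, e_j>|^2 = 14/3.
Compute ||v||^2 = v·v = 6.
Deficit = 6 − 14/3 = 4/3 ≥ 0, confirming Bessel's inequality. (The deficit equals ||v − Σ <v,e_j> e_j||^2, the squared distance from v to span{e_j}.)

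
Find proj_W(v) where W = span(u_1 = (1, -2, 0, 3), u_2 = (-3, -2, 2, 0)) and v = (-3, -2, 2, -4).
proj_W(v) = (-317/79, -30/79, 166/79, -204/79)

Set up U = [u_1 | ... | u_2] ∈ R^(4×2). The projector onto W = col(U) is P = U (U^T U)^(-1) U^T.
Compute U^T U =
  [14, 1]
  [1, 17],
and U^T v = (-11, 17).
Solve U^T U · c = U^T v for the coefficients: c = (-68/79, 83/79). The projection is proj_W(v) = U c.
Check: (v - proj_W(v)) · u_1 = 0  (should be 0).
Check: (v - proj_W(v)) · u_2 = 0  (should be 0).
Result: proj_W(v) = (-317/79, -30/79, 166/79, -204/79).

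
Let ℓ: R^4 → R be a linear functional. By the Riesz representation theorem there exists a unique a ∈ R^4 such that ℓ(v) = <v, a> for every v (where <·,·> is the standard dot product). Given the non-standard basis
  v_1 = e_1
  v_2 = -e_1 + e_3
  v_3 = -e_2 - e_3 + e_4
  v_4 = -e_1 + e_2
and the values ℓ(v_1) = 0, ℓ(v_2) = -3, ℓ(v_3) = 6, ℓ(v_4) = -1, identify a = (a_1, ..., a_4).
a = (0, -1, -3, 2)

Write a = (a_1, ..., a_4) in the standard basis. For each basis vector v_i, ℓ(v_i) = <v_i, a> is a linear equation in the a_j's. Collect the n equations into a matrix system V a = ℓ, where row i of V is v_i (expressed in the standard basis). Since V is invertible (lower-triangular with 1s on the diagonal, up to permutation), solve by back-substitution:
  V =
[[1, 0, 0, 0],
 [-1, 0, 1, 0],
 [0, -1, -1, 1],
 [-1, 1, 0, 0]]
  V a = (0, -3, 6, -1)
Solving gives a = (0, -1, -3, 2).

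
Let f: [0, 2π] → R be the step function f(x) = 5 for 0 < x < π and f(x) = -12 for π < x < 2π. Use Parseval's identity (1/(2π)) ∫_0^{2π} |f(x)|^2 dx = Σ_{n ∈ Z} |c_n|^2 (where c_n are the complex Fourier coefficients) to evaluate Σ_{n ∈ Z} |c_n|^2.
Σ |c_n|^2 = 169/2

Parseval equates the L^2 energy of f (normalised by 1/(2π)) with the ℓ^2 sum of its Fourier coefficients: (1/(2π)) ∫_0^{2π} |f|^2 = Σ |c_n|^2.
Compute the left side: (1/(2π)) [∫_0^π 5^2 dx + ∫_π^{2π} (-12)^2 dx] = (1/(2π)) · (25π + 144π) = (25 + 144)/2 = 169/2.
So Σ_{n ∈ Z} |c_n|^2 = 169/2.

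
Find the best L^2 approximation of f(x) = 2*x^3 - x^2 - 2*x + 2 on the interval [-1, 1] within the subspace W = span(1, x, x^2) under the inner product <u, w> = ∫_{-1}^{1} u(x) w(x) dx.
g(x) = -x^2 - 4*x/5 + 2

The best approximation g ∈ W is the orthogonal projection of f onto W. Writing g = a_0 + a_1 x + a_2 x^2, the coefficients solve the normal equations G · a = b where
  G_{ij} = <φ_i, φ_j> and b_i = <f, φ_i>, with φ_0 = 1, φ_1 = x, φ_2 = x^2.
G =
  [2, 0, 2/3]
  [0, 2/3, 0]
  [2/3, 0, 2/5],
b = (10/3, -8/15, 14/15).
Solving gives a_0 = 2, a_1 = -4/5, a_2 = -1, so
  g(x) = -x^2 - 4*x/5 + 2.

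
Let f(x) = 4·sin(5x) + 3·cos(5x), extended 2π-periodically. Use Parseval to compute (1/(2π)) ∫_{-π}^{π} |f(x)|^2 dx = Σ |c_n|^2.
Σ |c_n|^2 = 25/2

Expand |f|^2 and use orthogonality of {sin(nx), cos(mx)} on [-π, π]:
  ∫_{-π}^{π} sin(nx)^2 dx = π, ∫ cos(mx)^2 dx = π, and cross terms integrate to 0.
So ∫_{-π}^{π} f(x)^2 dx = 4^2 · π + 3^2 · π = (16 + 9)π.
Divide by 2π: (16 + 9)/2 = 25/2.
By Parseval, this equals Σ |c_n|^2.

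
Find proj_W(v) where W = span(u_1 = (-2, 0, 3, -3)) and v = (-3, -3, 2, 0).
proj_W(v) = (-12/11, 0, 18/11, -18/11)

Set up U = [u_1 | ... | u_1] ∈ R^(4×1). The projector onto W = col(U) is P = U (U^T U)^(-1) U^T.
Compute U^T U =
  [22],
and U^T v = (12).
Solve U^T U · c = U^T v for the coefficients: c = (6/11). The projection is proj_W(v) = U c.
Check: (v - proj_W(v)) · u_1 = 0  (should be 0).
Result: proj_W(v) = (-12/11, 0, 18/11, -18/11).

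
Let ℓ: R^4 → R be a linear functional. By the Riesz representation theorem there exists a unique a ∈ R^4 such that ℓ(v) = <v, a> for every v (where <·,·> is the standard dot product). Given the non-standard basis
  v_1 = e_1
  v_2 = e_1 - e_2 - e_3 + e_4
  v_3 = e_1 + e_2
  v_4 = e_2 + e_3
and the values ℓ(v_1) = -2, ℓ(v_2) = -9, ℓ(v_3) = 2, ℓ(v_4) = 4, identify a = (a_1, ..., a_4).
a = (-2, 4, 0, -3)

Write a = (a_1, ..., a_4) in the standard basis. For each basis vector v_i, ℓ(v_i) = <v_i, a> is a linear equation in the a_j's. Collect the n equations into a matrix system V a = ℓ, where row i of V is v_i (expressed in the standard basis). Since V is invertible (lower-triangular with 1s on the diagonal, up to permutation), solve by back-substitution:
  V =
[[1, 0, 0, 0],
 [1, -1, -1, 1],
 [1, 1, 0, 0],
 [0, 1, 1, 0]]
  V a = (-2, -9, 2, 4)
Solving gives a = (-2, 4, 0, -3).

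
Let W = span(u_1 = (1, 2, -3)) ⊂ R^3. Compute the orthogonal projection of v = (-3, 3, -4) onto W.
proj_W(v) = (15/14, 15/7, -45/14)

Set up U = [u_1 | ... | u_1] ∈ R^(3×1). The projector onto W = col(U) is P = U (U^T U)^(-1) U^T.
Compute U^T U =
  [14],
and U^T v = (15).
Solve U^T U · c = U^T v for the coefficients: c = (15/14). The projection is proj_W(v) = U c.
Check: (v - proj_W(v)) · u_1 = 0  (should be 0).
Result: proj_W(v) = (15/14, 15/7, -45/14).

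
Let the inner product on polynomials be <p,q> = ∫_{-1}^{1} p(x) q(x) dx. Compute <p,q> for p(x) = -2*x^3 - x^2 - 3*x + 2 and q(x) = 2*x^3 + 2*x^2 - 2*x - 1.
<p,q> = 62/105

Expand the product: p(x)·q(x) = -4*x^6 - 6*x^5 - 4*x^4 + 2*x^3 + 11*x^2 - x - 2.
∫_{-1}^{1} of each monomial x^k gives [2/(k+1) if k even, 0 if k odd]. Integrating term-by-term (or equivalently evaluating the antiderivative F(x) = -4*x^7/7 - x^6 - 4*x^5/5 + x^4/2 + 11*x^3/3 - x^2/2 - 2*x at the endpoints):
  F(1) − F(−1) = -74/105 − (-136/105) = 62/105.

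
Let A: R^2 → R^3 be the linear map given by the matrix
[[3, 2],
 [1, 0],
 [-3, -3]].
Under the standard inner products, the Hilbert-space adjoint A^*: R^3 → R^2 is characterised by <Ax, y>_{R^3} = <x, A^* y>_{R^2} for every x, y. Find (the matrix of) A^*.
A^* = A^T =
[[3, 1, -3],
 [2, 0, -3]]

For real matrices with standard dot products, the defining identity <Ax, y> = <x, A^* y> gives (Ax)^T y = x^T (A^*) y, i.e. x^T A^T y = x^T (A^*) y. Since this holds for all x, y, we must have A^* = A^T. Therefore
A^* =
[[3, 1, -3],
 [2, 0, -3]].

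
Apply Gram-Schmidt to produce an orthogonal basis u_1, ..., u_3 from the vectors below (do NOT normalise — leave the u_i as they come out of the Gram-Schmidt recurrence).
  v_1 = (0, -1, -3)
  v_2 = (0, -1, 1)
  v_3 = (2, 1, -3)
Orthogonal basis:
  u_1 = (0, -1, -3)
  u_2 = (0, -6/5, 2/5)
  u_3 = (2, 0, 0)

Apply the Gram-Schmidt recurrence
  u_1 = v_1
  u_i = v_i − Σ_{j<i} ((v_i · u_j) / (u_j · u_j)) · u_j.

Step by step this gives:
  u_1 = (0, -1, -3)
  u_2 = (0, -6/5, 2/5)
  u_3 = (2, 0, 0)

Orthogonality check:
  u_2 · u_1 = 0 (should be 0)
  u_3 · u_1 = 0 (should be 0)
  u_3 · u_2 = 0 (should be 0)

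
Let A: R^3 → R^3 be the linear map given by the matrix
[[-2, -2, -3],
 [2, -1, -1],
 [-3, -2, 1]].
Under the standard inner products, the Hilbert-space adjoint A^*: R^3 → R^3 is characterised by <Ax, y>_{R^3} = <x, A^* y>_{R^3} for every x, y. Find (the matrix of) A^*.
A^* = A^T =
[[-2, 2, -3],
 [-2, -1, -2],
 [-3, -1, 1]]

For real matrices with standard dot products, the defining identity <Ax, y> = <x, A^* y> gives (Ax)^T y = x^T (A^*) y, i.e. x^T A^T y = x^T (A^*) y. Since this holds for all x, y, we must have A^* = A^T. Therefore
A^* =
[[-2, 2, -3],
 [-2, -1, -2],
 [-3, -1, 1]].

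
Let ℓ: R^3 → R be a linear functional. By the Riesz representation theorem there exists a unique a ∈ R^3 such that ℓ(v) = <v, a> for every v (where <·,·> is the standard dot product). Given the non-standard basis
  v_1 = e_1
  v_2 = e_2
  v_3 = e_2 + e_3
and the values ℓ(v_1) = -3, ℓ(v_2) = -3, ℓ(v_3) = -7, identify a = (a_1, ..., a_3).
a = (-3, -3, -4)

Write a = (a_1, ..., a_3) in the standard basis. For each basis vector v_i, ℓ(v_i) = <v_i, a> is a linear equation in the a_j's. Collect the n equations into a matrix system V a = ℓ, where row i of V is v_i (expressed in the standard basis). Since V is invertible (lower-triangular with 1s on the diagonal, up to permutation), solve by back-substitution:
  V =
[[1, 0, 0],
 [0, 1, 0],
 [0, 1, 1]]
  V a = (-3, -3, -7)
Solving gives a = (-3, -3, -4).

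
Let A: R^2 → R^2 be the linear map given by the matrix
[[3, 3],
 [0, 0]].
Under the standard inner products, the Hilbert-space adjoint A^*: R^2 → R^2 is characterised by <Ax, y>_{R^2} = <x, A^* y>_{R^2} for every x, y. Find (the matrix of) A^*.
A^* = A^T =
[[3, 0],
 [3, 0]]

For real matrices with standard dot products, the defining identity <Ax, y> = <x, A^* y> gives (Ax)^T y = x^T (A^*) y, i.e. x^T A^T y = x^T (A^*) y. Since this holds for all x, y, we must have A^* = A^T. Therefore
A^* =
[[3, 0],
 [3, 0]].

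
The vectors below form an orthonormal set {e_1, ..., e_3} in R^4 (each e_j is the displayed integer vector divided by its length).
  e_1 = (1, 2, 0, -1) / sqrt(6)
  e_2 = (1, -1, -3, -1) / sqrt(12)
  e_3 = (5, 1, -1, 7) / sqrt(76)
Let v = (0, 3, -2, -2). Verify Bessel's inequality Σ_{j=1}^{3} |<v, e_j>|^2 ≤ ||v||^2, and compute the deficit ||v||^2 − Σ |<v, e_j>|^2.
Σ |<v, e_j>|^2 = 525/38; ||v||^2 = 17; deficit = 121/38

Write each e_j = u_j / sqrt(<u_j, u_j>) where u_j is the displayed integer vector. Then <v, e_j> = <v, u_j> / sqrt(<u_j, u_j>), so |<v, e_j>|^2 = <v, u_j>^2 / <u_j, u_j>.
Coefficients: <v, e_1> = 8/sqrt(6), <v, e_2> = 5/sqrt(12), <v, e_3> = -9/sqrt(76).
Square and sum: Σ |<v, e_j>|^2 = 525/38.
Compute ||v||^2 = v·v = 17.
Deficit = 17 − 525/38 = 121/38 ≥ 0, confirming Bessel's inequality. (The deficit equals ||v − Σ <v,e_j> e_j||^2, the squared distance from v to span{e_j}.)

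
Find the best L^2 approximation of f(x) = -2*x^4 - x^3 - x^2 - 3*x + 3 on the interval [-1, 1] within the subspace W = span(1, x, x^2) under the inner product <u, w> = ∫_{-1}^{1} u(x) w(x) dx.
g(x) = -19*x^2/7 - 18*x/5 + 111/35

The best approximation g ∈ W is the orthogonal projection of f onto W. Writing g = a_0 + a_1 x + a_2 x^2, the coefficients solve the normal equations G · a = b where
  G_{ij} = <φ_i, φ_j> and b_i = <f, φ_i>, with φ_0 = 1, φ_1 = x, φ_2 = x^2.
G =
  [2, 0, 2/3]
  [0, 2/3, 0]
  [2/3, 0, 2/5],
b = (68/15, -12/5, 36/35).
Solving gives a_0 = 111/35, a_1 = -18/5, a_2 = -19/7, so
  g(x) = -19*x^2/7 - 18*x/5 + 111/35.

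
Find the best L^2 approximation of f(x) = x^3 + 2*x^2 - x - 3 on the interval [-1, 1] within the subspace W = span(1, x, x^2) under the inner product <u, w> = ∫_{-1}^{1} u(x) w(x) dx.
g(x) = 2*x^2 - 2*x/5 - 3

The best approximation g ∈ W is the orthogonal projection of f onto W. Writing g = a_0 + a_1 x + a_2 x^2, the coefficients solve the normal equations G · a = b where
  G_{ij} = <φ_i, φ_j> and b_i = <f, φ_i>, with φ_0 = 1, φ_1 = x, φ_2 = x^2.
G =
  [2, 0, 2/3]
  [0, 2/3, 0]
  [2/3, 0, 2/5],
b = (-14/3, -4/15, -6/5).
Solving gives a_0 = -3, a_1 = -2/5, a_2 = 2, so
  g(x) = 2*x^2 - 2*x/5 - 3.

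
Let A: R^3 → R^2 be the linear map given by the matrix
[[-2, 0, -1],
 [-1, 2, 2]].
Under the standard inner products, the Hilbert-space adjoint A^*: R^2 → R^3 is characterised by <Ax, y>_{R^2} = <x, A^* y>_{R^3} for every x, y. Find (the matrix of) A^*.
A^* = A^T =
[[-2, -1],
 [0, 2],
 [-1, 2]]

For real matrices with standard dot products, the defining identity <Ax, y> = <x, A^* y> gives (Ax)^T y = x^T (A^*) y, i.e. x^T A^T y = x^T (A^*) y. Since this holds for all x, y, we must have A^* = A^T. Therefore
A^* =
[[-2, -1],
 [0, 2],
 [-1, 2]].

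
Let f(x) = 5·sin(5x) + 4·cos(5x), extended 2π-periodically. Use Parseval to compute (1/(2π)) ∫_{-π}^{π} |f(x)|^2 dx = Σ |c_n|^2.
Σ |c_n|^2 = 41/2

Expand |f|^2 and use orthogonality of {sin(nx), cos(mx)} on [-π, π]:
  ∫_{-π}^{π} sin(nx)^2 dx = π, ∫ cos(mx)^2 dx = π, and cross terms integrate to 0.
So ∫_{-π}^{π} f(x)^2 dx = 5^2 · π + 4^2 · π = (25 + 16)π.
Divide by 2π: (25 + 16)/2 = 41/2.
By Parseval, this equals Σ |c_n|^2.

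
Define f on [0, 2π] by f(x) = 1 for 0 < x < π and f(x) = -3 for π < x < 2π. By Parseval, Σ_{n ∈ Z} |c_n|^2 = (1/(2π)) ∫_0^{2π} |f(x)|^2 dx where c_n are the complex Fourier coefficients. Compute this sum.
Σ |c_n|^2 = 5

Parseval equates the L^2 energy of f (normalised by 1/(2π)) with the ℓ^2 sum of its Fourier coefficients: (1/(2π)) ∫_0^{2π} |f|^2 = Σ |c_n|^2.
Compute the left side: (1/(2π)) [∫_0^π 1^2 dx + ∫_π^{2π} (-3)^2 dx] = (1/(2π)) · (1π + 9π) = (1 + 9)/2 = 5.
So Σ_{n ∈ Z} |c_n|^2 = 5.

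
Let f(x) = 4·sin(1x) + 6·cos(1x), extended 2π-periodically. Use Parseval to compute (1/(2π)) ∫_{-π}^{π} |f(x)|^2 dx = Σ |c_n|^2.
Σ |c_n|^2 = 26

Expand |f|^2 and use orthogonality of {sin(nx), cos(mx)} on [-π, π]:
  ∫_{-π}^{π} sin(nx)^2 dx = π, ∫ cos(mx)^2 dx = π, and cross terms integrate to 0.
So ∫_{-π}^{π} f(x)^2 dx = 4^2 · π + 6^2 · π = (16 + 36)π.
Divide by 2π: (16 + 36)/2 = 26.
By Parseval, this equals Σ |c_n|^2.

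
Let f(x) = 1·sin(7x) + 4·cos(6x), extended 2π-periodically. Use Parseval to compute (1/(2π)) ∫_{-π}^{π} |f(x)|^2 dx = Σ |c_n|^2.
Σ |c_n|^2 = 17/2

Expand |f|^2 and use orthogonality of {sin(nx), cos(mx)} on [-π, π]:
  ∫_{-π}^{π} sin(nx)^2 dx = π, ∫ cos(mx)^2 dx = π, and cross terms integrate to 0.
So ∫_{-π}^{π} f(x)^2 dx = 1^2 · π + 4^2 · π = (1 + 16)π.
Divide by 2π: (1 + 16)/2 = 17/2.
By Parseval, this equals Σ |c_n|^2.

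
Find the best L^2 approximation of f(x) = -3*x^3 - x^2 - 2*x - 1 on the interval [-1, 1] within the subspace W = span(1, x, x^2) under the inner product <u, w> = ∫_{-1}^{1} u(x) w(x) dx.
g(x) = -x^2 - 19*x/5 - 1

The best approximation g ∈ W is the orthogonal projection of f onto W. Writing g = a_0 + a_1 x + a_2 x^2, the coefficients solve the normal equations G · a = b where
  G_{ij} = <φ_i, φ_j> and b_i = <f, φ_i>, with φ_0 = 1, φ_1 = x, φ_2 = x^2.
G =
  [2, 0, 2/3]
  [0, 2/3, 0]
  [2/3, 0, 2/5],
b = (-8/3, -38/15, -16/15).
Solving gives a_0 = -1, a_1 = -19/5, a_2 = -1, so
  g(x) = -x^2 - 19*x/5 - 1.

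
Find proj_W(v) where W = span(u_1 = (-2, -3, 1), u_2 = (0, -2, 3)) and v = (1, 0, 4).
proj_W(v) = (164/101, -54/101, 368/101)

Set up U = [u_1 | ... | u_2] ∈ R^(3×2). The projector onto W = col(U) is P = U (U^T U)^(-1) U^T.
Compute U^T U =
  [14, 9]
  [9, 13],
and U^T v = (2, 12).
Solve U^T U · c = U^T v for the coefficients: c = (-82/101, 150/101). The projection is proj_W(v) = U c.
Check: (v - proj_W(v)) · u_1 = 0  (should be 0).
Check: (v - proj_W(v)) · u_2 = 0  (should be 0).
Result: proj_W(v) = (164/101, -54/101, 368/101).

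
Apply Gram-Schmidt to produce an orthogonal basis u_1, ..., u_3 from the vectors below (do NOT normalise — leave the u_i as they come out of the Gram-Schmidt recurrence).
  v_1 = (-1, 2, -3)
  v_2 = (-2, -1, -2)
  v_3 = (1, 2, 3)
Orthogonal basis:
  u_1 = (-1, 2, -3)
  u_2 = (-11/7, -13/7, -5/7)
  u_3 = (-56/45, 32/45, 8/9)

Apply the Gram-Schmidt recurrence
  u_1 = v_1
  u_i = v_i − Σ_{j<i} ((v_i · u_j) / (u_j · u_j)) · u_j.

Step by step this gives:
  u_1 = (-1, 2, -3)
  u_2 = (-11/7, -13/7, -5/7)
  u_3 = (-56/45, 32/45, 8/9)

Orthogonality check:
  u_2 · u_1 = 0 (should be 0)
  u_3 · u_1 = 0 (should be 0)
  u_3 · u_2 = 0 (should be 0)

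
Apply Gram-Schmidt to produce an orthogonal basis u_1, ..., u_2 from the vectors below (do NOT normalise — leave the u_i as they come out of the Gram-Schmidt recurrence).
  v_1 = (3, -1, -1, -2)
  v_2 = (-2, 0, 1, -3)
Orthogonal basis:
  u_1 = (3, -1, -1, -2)
  u_2 = (-9/5, -1/15, 14/15, -47/15)

Apply the Gram-Schmidt recurrence
  u_1 = v_1
  u_i = v_i − Σ_{j<i} ((v_i · u_j) / (u_j · u_j)) · u_j.

Step by step this gives:
  u_1 = (3, -1, -1, -2)
  u_2 = (-9/5, -1/15, 14/15, -47/15)

Orthogonality check:
  u_2 · u_1 = 0 (should be 0)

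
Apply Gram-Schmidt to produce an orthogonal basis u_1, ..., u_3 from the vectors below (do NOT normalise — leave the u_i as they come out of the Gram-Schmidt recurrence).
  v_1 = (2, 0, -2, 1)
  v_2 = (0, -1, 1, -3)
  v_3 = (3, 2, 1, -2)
Orthogonal basis:
  u_1 = (2, 0, -2, 1)
  u_2 = (10/9, -1, -1/9, -22/9)
  u_3 = (64/37, 203/74, 113/74, -15/37)

Apply the Gram-Schmidt recurrence
  u_1 = v_1
  u_i = v_i − Σ_{j<i} ((v_i · u_j) / (u_j · u_j)) · u_j.

Step by step this gives:
  u_1 = (2, 0, -2, 1)
  u_2 = (10/9, -1, -1/9, -22/9)
  u_3 = (64/37, 203/74, 113/74, -15/37)

Orthogonality check:
  u_2 · u_1 = 0 (should be 0)
  u_3 · u_1 = 0 (should be 0)
  u_3 · u_2 = 0 (should be 0)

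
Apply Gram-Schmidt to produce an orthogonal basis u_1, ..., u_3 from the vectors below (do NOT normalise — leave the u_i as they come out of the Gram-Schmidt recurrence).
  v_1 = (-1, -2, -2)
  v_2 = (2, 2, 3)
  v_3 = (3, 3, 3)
Orthogonal basis:
  u_1 = (-1, -2, -2)
  u_2 = (2/3, -2/3, 1/3)
  u_3 = (2/3, 1/3, -2/3)

Apply the Gram-Schmidt recurrence
  u_1 = v_1
  u_i = v_i − Σ_{j<i} ((v_i · u_j) / (u_j · u_j)) · u_j.

Step by step this gives:
  u_1 = (-1, -2, -2)
  u_2 = (2/3, -2/3, 1/3)
  u_3 = (2/3, 1/3, -2/3)

Orthogonality check:
  u_2 · u_1 = 0 (should be 0)
  u_3 · u_1 = 0 (should be 0)
  u_3 · u_2 = 0 (should be 0)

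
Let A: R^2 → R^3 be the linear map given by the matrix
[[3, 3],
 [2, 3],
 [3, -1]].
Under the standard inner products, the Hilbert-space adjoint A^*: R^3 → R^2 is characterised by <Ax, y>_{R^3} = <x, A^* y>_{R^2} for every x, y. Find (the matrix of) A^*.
A^* = A^T =
[[3, 2, 3],
 [3, 3, -1]]

For real matrices with standard dot products, the defining identity <Ax, y> = <x, A^* y> gives (Ax)^T y = x^T (A^*) y, i.e. x^T A^T y = x^T (A^*) y. Since this holds for all x, y, we must have A^* = A^T. Therefore
A^* =
[[3, 2, 3],
 [3, 3, -1]].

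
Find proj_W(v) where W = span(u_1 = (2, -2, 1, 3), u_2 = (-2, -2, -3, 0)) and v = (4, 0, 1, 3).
proj_W(v) = (278/99, -86/99, 235/99, 91/33)

Set up U = [u_1 | ... | u_2] ∈ R^(4×2). The projector onto W = col(U) is P = U (U^T U)^(-1) U^T.
Compute U^T U =
  [18, -3]
  [-3, 17],
and U^T v = (18, -11).
Solve U^T U · c = U^T v for the coefficients: c = (91/99, -16/33). The projection is proj_W(v) = U c.
Check: (v - proj_W(v)) · u_1 = 0  (should be 0).
Check: (v - proj_W(v)) · u_2 = 0  (should be 0).
Result: proj_W(v) = (278/99, -86/99, 235/99, 91/33).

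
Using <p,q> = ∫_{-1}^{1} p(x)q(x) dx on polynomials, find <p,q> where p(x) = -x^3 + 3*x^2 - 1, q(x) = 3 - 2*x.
<p,q> = 4/5

Expand the product: p(x)·q(x) = 2*x^4 - 9*x^3 + 9*x^2 + 2*x - 3.
∫_{-1}^{1} of each monomial x^k gives [2/(k+1) if k even, 0 if k odd]. Integrating term-by-term (or equivalently evaluating the antiderivative F(x) = 2*x^5/5 - 9*x^4/4 + 3*x^3 + x^2 - 3*x at the endpoints):
  F(1) − F(−1) = -17/20 − (-33/20) = 4/5.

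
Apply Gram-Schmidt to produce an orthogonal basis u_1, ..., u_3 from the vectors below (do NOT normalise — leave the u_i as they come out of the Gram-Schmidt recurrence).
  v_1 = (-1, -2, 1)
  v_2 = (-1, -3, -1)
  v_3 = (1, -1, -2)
Orthogonal basis:
  u_1 = (-1, -2, 1)
  u_2 = (0, -1, -2)
  u_3 = (5/6, -1/3, 1/6)

Apply the Gram-Schmidt recurrence
  u_1 = v_1
  u_i = v_i − Σ_{j<i} ((v_i · u_j) / (u_j · u_j)) · u_j.

Step by step this gives:
  u_1 = (-1, -2, 1)
  u_2 = (0, -1, -2)
  u_3 = (5/6, -1/3, 1/6)

Orthogonality check:
  u_2 · u_1 = 0 (should be 0)
  u_3 · u_1 = 0 (should be 0)
  u_3 · u_2 = 0 (should be 0)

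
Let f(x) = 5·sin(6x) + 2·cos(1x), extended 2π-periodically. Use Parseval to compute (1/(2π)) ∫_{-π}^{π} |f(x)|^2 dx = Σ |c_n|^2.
Σ |c_n|^2 = 29/2

Expand |f|^2 and use orthogonality of {sin(nx), cos(mx)} on [-π, π]:
  ∫_{-π}^{π} sin(nx)^2 dx = π, ∫ cos(mx)^2 dx = π, and cross terms integrate to 0.
So ∫_{-π}^{π} f(x)^2 dx = 5^2 · π + 2^2 · π = (25 + 4)π.
Divide by 2π: (25 + 4)/2 = 29/2.
By Parseval, this equals Σ |c_n|^2.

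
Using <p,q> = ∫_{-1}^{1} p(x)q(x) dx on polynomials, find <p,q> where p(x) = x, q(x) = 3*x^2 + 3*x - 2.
<p,q> = 2

Expand the product: p(x)·q(x) = 3*x^3 + 3*x^2 - 2*x.
∫_{-1}^{1} of each monomial x^k gives [2/(k+1) if k even, 0 if k odd]. Integrating term-by-term (or equivalently evaluating the antiderivative F(x) = 3*x^4/4 + x^3 - x^2 at the endpoints):
  F(1) − F(−1) = 3/4 − (-5/4) = 2.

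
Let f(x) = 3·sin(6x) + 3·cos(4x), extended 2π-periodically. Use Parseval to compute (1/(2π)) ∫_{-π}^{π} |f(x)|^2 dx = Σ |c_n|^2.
Σ |c_n|^2 = 9

Expand |f|^2 and use orthogonality of {sin(nx), cos(mx)} on [-π, π]:
  ∫_{-π}^{π} sin(nx)^2 dx = π, ∫ cos(mx)^2 dx = π, and cross terms integrate to 0.
So ∫_{-π}^{π} f(x)^2 dx = 3^2 · π + 3^2 · π = (9 + 9)π.
Divide by 2π: (9 + 9)/2 = 9.
By Parseval, this equals Σ |c_n|^2.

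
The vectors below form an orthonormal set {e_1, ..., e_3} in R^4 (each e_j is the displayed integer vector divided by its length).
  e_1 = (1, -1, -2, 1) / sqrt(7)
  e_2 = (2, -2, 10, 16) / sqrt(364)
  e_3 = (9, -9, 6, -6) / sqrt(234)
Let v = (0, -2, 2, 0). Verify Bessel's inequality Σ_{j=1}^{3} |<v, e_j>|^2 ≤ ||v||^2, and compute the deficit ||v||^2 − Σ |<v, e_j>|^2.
Σ |<v, e_j>|^2 = 6; ||v||^2 = 8; deficit = 2

Write each e_j = u_j / sqrt(<u_j, u_j>) where u_j is the displayed integer vector. Then <v, e_j> = <v, u_j> / sqrt(<u_j, u_j>), so |<v, e_j>|^2 = <v, u_j>^2 / <u_j, u_j>.
Coefficients: <v, e_1> = -2/sqrt(7), <v, e_2> = 24/sqrt(364), <v, e_3> = 30/sqrt(234).
Square and sum: Σ |<v, e_j>|^2 = 6.
Compute ||v||^2 = v·v = 8.
Deficit = 8 − 6 = 2 ≥ 0, confirming Bessel's inequality. (The deficit equals ||v − Σ <v,e_j> e_j||^2, the squared distance from v to span{e_j}.)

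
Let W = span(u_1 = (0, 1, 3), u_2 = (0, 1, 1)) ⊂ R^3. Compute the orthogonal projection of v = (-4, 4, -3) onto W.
proj_W(v) = (0, 4, -3)

Set up U = [u_1 | ... | u_2] ∈ R^(3×2). The projector onto W = col(U) is P = U (U^T U)^(-1) U^T.
Compute U^T U =
  [10, 4]
  [4, 2],
and U^T v = (-5, 1).
Solve U^T U · c = U^T v for the coefficients: c = (-7/2, 15/2). The projection is proj_W(v) = U c.
Check: (v - proj_W(v)) · u_1 = 0  (should be 0).
Check: (v - proj_W(v)) · u_2 = 0  (should be 0).
Result: proj_W(v) = (0, 4, -3).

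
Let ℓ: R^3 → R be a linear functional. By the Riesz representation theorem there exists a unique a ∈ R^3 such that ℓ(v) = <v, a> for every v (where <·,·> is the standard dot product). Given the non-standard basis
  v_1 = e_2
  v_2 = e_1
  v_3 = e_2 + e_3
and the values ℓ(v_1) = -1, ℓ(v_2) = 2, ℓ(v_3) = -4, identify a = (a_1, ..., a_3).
a = (2, -1, -3)

Write a = (a_1, ..., a_3) in the standard basis. For each basis vector v_i, ℓ(v_i) = <v_i, a> is a linear equation in the a_j's. Collect the n equations into a matrix system V a = ℓ, where row i of V is v_i (expressed in the standard basis). Since V is invertible (lower-triangular with 1s on the diagonal, up to permutation), solve by back-substitution:
  V =
[[0, 1, 0],
 [1, 0, 0],
 [0, 1, 1]]
  V a = (-1, 2, -4)
Solving gives a = (2, -1, -3).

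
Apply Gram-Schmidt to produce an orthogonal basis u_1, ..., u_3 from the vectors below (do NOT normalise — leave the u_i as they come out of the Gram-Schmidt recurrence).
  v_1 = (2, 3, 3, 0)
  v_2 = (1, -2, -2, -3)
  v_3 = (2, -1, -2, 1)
Orthogonal basis:
  u_1 = (2, 3, 3, 0)
  u_2 = (21/11, -7/11, -7/11, -3)
  u_3 = (153/74, -7/37, -44/37, 119/74)

Apply the Gram-Schmidt recurrence
  u_1 = v_1
  u_i = v_i − Σ_{j<i} ((v_i · u_j) / (u_j · u_j)) · u_j.

Step by step this gives:
  u_1 = (2, 3, 3, 0)
  u_2 = (21/11, -7/11, -7/11, -3)
  u_3 = (153/74, -7/37, -44/37, 119/74)

Orthogonality check:
  u_2 · u_1 = 0 (should be 0)
  u_3 · u_1 = 0 (should be 0)
  u_3 · u_2 = 0 (should be 0)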